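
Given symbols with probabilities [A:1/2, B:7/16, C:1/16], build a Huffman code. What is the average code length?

Huffman tree construction:
Combine smallest probabilities repeatedly
Resulting codes:
  A: 0 (length 1)
  B: 11 (length 2)
  C: 10 (length 2)
Average length = Σ p(s) × length(s) = 1.5000 bits


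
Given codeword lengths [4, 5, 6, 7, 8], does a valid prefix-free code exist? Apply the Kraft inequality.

Kraft inequality: Σ 2^(-l_i) ≤ 1 for prefix-free code
Calculating: 2^(-4) + 2^(-5) + 2^(-6) + 2^(-7) + 2^(-8)
= 0.0625 + 0.03125 + 0.015625 + 0.0078125 + 0.00390625
= 0.1211
Since 0.1211 ≤ 1, prefix-free code exists


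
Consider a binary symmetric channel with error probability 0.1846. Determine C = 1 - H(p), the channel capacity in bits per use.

For BSC with error probability p:
C = 1 - H(p) where H(p) is binary entropy
H(0.1846) = -0.1846 × log₂(0.1846) - 0.8154 × log₂(0.8154)
H(p) = 0.6900
C = 1 - 0.6900 = 0.3100 bits/use


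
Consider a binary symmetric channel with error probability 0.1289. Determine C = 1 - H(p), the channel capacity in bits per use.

For BSC with error probability p:
C = 1 - H(p) where H(p) is binary entropy
H(0.1289) = -0.1289 × log₂(0.1289) - 0.8711 × log₂(0.8711)
H(p) = 0.5544
C = 1 - 0.5544 = 0.4456 bits/use


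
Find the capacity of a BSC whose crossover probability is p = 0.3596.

For BSC with error probability p:
C = 1 - H(p) where H(p) is binary entropy
H(0.3596) = -0.3596 × log₂(0.3596) - 0.6404 × log₂(0.6404)
H(p) = 0.9424
C = 1 - 0.9424 = 0.0576 bits/use


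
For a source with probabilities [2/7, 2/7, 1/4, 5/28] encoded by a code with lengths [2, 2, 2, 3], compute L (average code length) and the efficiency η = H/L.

Average length L = Σ p_i × l_i = 2.1786 bits
Entropy H = 1.9766 bits
Efficiency η = H/L × 100% = 90.73%


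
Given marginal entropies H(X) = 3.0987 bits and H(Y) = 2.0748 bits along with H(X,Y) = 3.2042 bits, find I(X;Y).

I(X;Y) = H(X) + H(Y) - H(X,Y)
I(X;Y) = 3.0987 + 2.0748 - 3.2042 = 1.9693 bits


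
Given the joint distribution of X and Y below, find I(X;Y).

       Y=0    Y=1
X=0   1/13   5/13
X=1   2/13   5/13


H(X) = 0.9957, H(Y) = 0.7793, H(X,Y) = 1.7605
I(X;Y) = H(X) + H(Y) - H(X,Y) = 0.0146 bits


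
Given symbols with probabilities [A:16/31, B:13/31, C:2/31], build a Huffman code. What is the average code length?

Huffman tree construction:
Combine smallest probabilities repeatedly
Resulting codes:
  A: 1 (length 1)
  B: 01 (length 2)
  C: 00 (length 2)
Average length = Σ p(s) × length(s) = 1.4839 bits


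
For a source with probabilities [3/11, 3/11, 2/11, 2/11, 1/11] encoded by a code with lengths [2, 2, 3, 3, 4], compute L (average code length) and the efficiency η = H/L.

Average length L = Σ p_i × l_i = 2.5455 bits
Entropy H = 2.2313 bits
Efficiency η = H/L × 100% = 87.66%


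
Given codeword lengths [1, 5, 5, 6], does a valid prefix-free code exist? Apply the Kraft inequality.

Kraft inequality: Σ 2^(-l_i) ≤ 1 for prefix-free code
Calculating: 2^(-1) + 2^(-5) + 2^(-5) + 2^(-6)
= 0.5 + 0.03125 + 0.03125 + 0.015625
= 0.5781
Since 0.5781 ≤ 1, prefix-free code exists


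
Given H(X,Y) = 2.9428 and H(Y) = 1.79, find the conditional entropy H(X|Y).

Chain rule: H(X,Y) = H(X|Y) + H(Y)
H(X|Y) = H(X,Y) - H(Y) = 2.9428 - 1.79 = 1.1528 bits


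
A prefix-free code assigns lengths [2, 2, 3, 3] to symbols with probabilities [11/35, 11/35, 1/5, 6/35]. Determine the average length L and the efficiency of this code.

Average length L = Σ p_i × l_i = 2.3714 bits
Entropy H = 1.9502 bits
Efficiency η = H/L × 100% = 82.24%


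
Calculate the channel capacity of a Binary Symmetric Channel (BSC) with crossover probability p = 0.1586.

For BSC with error probability p:
C = 1 - H(p) where H(p) is binary entropy
H(0.1586) = -0.1586 × log₂(0.1586) - 0.8414 × log₂(0.8414)
H(p) = 0.6309
C = 1 - 0.6309 = 0.3691 bits/use


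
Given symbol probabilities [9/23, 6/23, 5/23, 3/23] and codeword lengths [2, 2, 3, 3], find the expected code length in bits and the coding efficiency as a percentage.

Average length L = Σ p_i × l_i = 2.3478 bits
Entropy H = 1.8973 bits
Efficiency η = H/L × 100% = 80.81%


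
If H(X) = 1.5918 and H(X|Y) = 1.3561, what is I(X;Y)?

I(X;Y) = H(X) - H(X|Y)
I(X;Y) = 1.5918 - 1.3561 = 0.2357 bits


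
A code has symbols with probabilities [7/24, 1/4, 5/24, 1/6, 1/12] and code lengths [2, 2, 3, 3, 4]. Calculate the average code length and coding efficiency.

Average length L = Σ p_i × l_i = 2.5417 bits
Entropy H = 2.2195 bits
Efficiency η = H/L × 100% = 87.32%


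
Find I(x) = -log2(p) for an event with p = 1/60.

Information content I(x) = -log₂(p(x))
I = -log₂(1/60) = -log₂(0.0167)
I = 5.9069 bits


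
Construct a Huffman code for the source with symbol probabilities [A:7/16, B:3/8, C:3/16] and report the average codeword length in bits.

Huffman tree construction:
Combine smallest probabilities repeatedly
Resulting codes:
  A: 0 (length 1)
  B: 11 (length 2)
  C: 10 (length 2)
Average length = Σ p(s) × length(s) = 1.5625 bits


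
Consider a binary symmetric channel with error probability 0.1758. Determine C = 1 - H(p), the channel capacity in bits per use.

For BSC with error probability p:
C = 1 - H(p) where H(p) is binary entropy
H(0.1758) = -0.1758 × log₂(0.1758) - 0.8242 × log₂(0.8242)
H(p) = 0.6708
C = 1 - 0.6708 = 0.3292 bits/use


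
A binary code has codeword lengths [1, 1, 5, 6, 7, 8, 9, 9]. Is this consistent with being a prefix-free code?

Kraft inequality: Σ 2^(-l_i) ≤ 1 for prefix-free code
Calculating: 2^(-1) + 2^(-1) + 2^(-5) + 2^(-6) + 2^(-7) + 2^(-8) + 2^(-9) + 2^(-9)
= 0.5 + 0.5 + 0.03125 + 0.015625 + 0.0078125 + 0.00390625 + 0.001953125 + 0.001953125
= 1.0625
Since 1.0625 > 1, prefix-free code does not exist


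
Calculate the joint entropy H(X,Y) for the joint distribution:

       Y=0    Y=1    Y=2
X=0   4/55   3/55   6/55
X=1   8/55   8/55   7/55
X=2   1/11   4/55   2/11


H(X,Y) = -Σ p(x,y) log₂ p(x,y)
  p(0,0)=4/55: -0.0727 × log₂(0.0727) = 0.2750
  p(0,1)=3/55: -0.0545 × log₂(0.0545) = 0.2289
  p(0,2)=6/55: -0.1091 × log₂(0.1091) = 0.3487
  p(1,0)=8/55: -0.1455 × log₂(0.1455) = 0.4046
  p(1,1)=8/55: -0.1455 × log₂(0.1455) = 0.4046
  p(1,2)=7/55: -0.1273 × log₂(0.1273) = 0.3785
  p(2,0)=1/11: -0.0909 × log₂(0.0909) = 0.3145
  p(2,1)=4/55: -0.0727 × log₂(0.0727) = 0.2750
  p(2,2)=2/11: -0.1818 × log₂(0.1818) = 0.4472
H(X,Y) = 3.0769 bits


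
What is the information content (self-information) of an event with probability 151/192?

Information content I(x) = -log₂(p(x))
I = -log₂(151/192) = -log₂(0.7865)
I = 0.3466 bits


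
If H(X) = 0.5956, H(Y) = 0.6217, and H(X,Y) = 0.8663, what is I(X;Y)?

I(X;Y) = H(X) + H(Y) - H(X,Y)
I(X;Y) = 0.5956 + 0.6217 - 0.8663 = 0.351 bits


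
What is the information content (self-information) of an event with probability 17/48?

Information content I(x) = -log₂(p(x))
I = -log₂(17/48) = -log₂(0.3542)
I = 1.4975 bits


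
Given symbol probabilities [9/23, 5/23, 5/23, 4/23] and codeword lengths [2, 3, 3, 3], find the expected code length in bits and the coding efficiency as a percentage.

Average length L = Σ p_i × l_i = 2.6087 bits
Entropy H = 1.9258 bits
Efficiency η = H/L × 100% = 73.82%


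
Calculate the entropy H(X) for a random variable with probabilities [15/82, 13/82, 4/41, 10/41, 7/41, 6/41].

H(X) = -Σ p(x) log₂ p(x)
  -15/82 × log₂(15/82) = 0.4483
  -13/82 × log₂(13/82) = 0.4212
  -4/41 × log₂(4/41) = 0.3276
  -10/41 × log₂(10/41) = 0.4965
  -7/41 × log₂(7/41) = 0.4354
  -6/41 × log₂(6/41) = 0.4057
H(X) = 2.5347 bits


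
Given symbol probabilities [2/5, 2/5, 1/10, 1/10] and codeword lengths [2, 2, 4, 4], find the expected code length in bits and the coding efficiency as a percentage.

Average length L = Σ p_i × l_i = 2.4000 bits
Entropy H = 1.7219 bits
Efficiency η = H/L × 100% = 71.75%


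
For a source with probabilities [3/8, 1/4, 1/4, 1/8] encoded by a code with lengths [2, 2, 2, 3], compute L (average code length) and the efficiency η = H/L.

Average length L = Σ p_i × l_i = 2.1250 bits
Entropy H = 1.9056 bits
Efficiency η = H/L × 100% = 89.68%


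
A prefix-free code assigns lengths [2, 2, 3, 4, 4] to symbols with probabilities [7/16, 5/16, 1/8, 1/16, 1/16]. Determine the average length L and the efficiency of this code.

Average length L = Σ p_i × l_i = 2.3750 bits
Entropy H = 1.9212 bits
Efficiency η = H/L × 100% = 80.89%


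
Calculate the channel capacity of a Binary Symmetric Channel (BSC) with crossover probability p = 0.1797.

For BSC with error probability p:
C = 1 - H(p) where H(p) is binary entropy
H(0.1797) = -0.1797 × log₂(0.1797) - 0.8203 × log₂(0.8203)
H(p) = 0.6794
C = 1 - 0.6794 = 0.3206 bits/use


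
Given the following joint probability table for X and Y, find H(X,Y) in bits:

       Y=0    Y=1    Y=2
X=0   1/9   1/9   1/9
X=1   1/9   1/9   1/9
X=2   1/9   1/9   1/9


H(X,Y) = -Σ p(x,y) log₂ p(x,y)
  p(0,0)=1/9: -0.1111 × log₂(0.1111) = 0.3522
  p(0,1)=1/9: -0.1111 × log₂(0.1111) = 0.3522
  p(0,2)=1/9: -0.1111 × log₂(0.1111) = 0.3522
  p(1,0)=1/9: -0.1111 × log₂(0.1111) = 0.3522
  p(1,1)=1/9: -0.1111 × log₂(0.1111) = 0.3522
  p(1,2)=1/9: -0.1111 × log₂(0.1111) = 0.3522
  p(2,0)=1/9: -0.1111 × log₂(0.1111) = 0.3522
  p(2,1)=1/9: -0.1111 × log₂(0.1111) = 0.3522
  p(2,2)=1/9: -0.1111 × log₂(0.1111) = 0.3522
H(X,Y) = 3.1699 bits


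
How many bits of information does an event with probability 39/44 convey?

Information content I(x) = -log₂(p(x))
I = -log₂(39/44) = -log₂(0.8864)
I = 0.1740 bits


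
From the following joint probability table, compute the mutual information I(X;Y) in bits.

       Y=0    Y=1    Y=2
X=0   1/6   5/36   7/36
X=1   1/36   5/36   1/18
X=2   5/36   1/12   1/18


H(X) = 1.4955, H(Y) = 1.5816, H(X,Y) = 2.9826
I(X;Y) = H(X) + H(Y) - H(X,Y) = 0.0946 bits


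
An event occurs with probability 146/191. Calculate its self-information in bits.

Information content I(x) = -log₂(p(x))
I = -log₂(146/191) = -log₂(0.7644)
I = 0.3876 bits


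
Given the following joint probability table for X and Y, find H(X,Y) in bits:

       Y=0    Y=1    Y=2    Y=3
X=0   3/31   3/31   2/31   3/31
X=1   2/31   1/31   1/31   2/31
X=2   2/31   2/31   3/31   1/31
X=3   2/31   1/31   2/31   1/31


H(X,Y) = -Σ p(x,y) log₂ p(x,y)
  p(0,0)=3/31: -0.0968 × log₂(0.0968) = 0.3261
  p(0,1)=3/31: -0.0968 × log₂(0.0968) = 0.3261
  p(0,2)=2/31: -0.0645 × log₂(0.0645) = 0.2551
  p(0,3)=3/31: -0.0968 × log₂(0.0968) = 0.3261
  p(1,0)=2/31: -0.0645 × log₂(0.0645) = 0.2551
  p(1,1)=1/31: -0.0323 × log₂(0.0323) = 0.1598
  p(1,2)=1/31: -0.0323 × log₂(0.0323) = 0.1598
  p(1,3)=2/31: -0.0645 × log₂(0.0645) = 0.2551
  p(2,0)=2/31: -0.0645 × log₂(0.0645) = 0.2551
  p(2,1)=2/31: -0.0645 × log₂(0.0645) = 0.2551
  p(2,2)=3/31: -0.0968 × log₂(0.0968) = 0.3261
  p(2,3)=1/31: -0.0323 × log₂(0.0323) = 0.1598
  p(3,0)=2/31: -0.0645 × log₂(0.0645) = 0.2551
  p(3,1)=1/31: -0.0323 × log₂(0.0323) = 0.1598
  p(3,2)=2/31: -0.0645 × log₂(0.0645) = 0.2551
  p(3,3)=1/31: -0.0323 × log₂(0.0323) = 0.1598
H(X,Y) = 3.8890 bits


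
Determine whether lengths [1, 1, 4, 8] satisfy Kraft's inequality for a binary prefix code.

Kraft inequality: Σ 2^(-l_i) ≤ 1 for prefix-free code
Calculating: 2^(-1) + 2^(-1) + 2^(-4) + 2^(-8)
= 0.5 + 0.5 + 0.0625 + 0.00390625
= 1.0664
Since 1.0664 > 1, prefix-free code does not exist


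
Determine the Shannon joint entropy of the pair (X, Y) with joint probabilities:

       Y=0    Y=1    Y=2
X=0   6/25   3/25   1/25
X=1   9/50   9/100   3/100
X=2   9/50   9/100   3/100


H(X,Y) = -Σ p(x,y) log₂ p(x,y)
  p(0,0)=6/25: -0.2400 × log₂(0.2400) = 0.4941
  p(0,1)=3/25: -0.1200 × log₂(0.1200) = 0.3671
  p(0,2)=1/25: -0.0400 × log₂(0.0400) = 0.1858
  p(1,0)=9/50: -0.1800 × log₂(0.1800) = 0.4453
  p(1,1)=9/100: -0.0900 × log₂(0.0900) = 0.3127
  p(1,2)=3/100: -0.0300 × log₂(0.0300) = 0.1518
  p(2,0)=9/50: -0.1800 × log₂(0.1800) = 0.4453
  p(2,1)=9/100: -0.0900 × log₂(0.0900) = 0.3127
  p(2,2)=3/100: -0.0300 × log₂(0.0300) = 0.1518
H(X,Y) = 2.8664 bits


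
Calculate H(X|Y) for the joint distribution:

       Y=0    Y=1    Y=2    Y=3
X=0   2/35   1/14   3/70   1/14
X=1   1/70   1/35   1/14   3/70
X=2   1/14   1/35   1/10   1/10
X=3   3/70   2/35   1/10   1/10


H(X|Y) = Σ_y p(y) H(X|Y=y)
  p(Y=0) = 13/70, H(X|Y=0) = 1.8262
  p(Y=1) = 13/70, H(X|Y=1) = 1.8843
  p(Y=2) = 11/35, H(X|Y=2) = 1.9291
  p(Y=3) = 11/35, H(X|Y=3) = 1.9291
H(X|Y) = 0.1857×1.8262 + 0.1857×1.8843 + 0.3143×1.9291 + 0.3143×1.9291 = 1.9017 bits


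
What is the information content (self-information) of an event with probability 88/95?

Information content I(x) = -log₂(p(x))
I = -log₂(88/95) = -log₂(0.9263)
I = 0.1104 bits


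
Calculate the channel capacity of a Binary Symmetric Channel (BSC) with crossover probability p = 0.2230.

For BSC with error probability p:
C = 1 - H(p) where H(p) is binary entropy
H(0.2230) = -0.2230 × log₂(0.2230) - 0.7770 × log₂(0.7770)
H(p) = 0.7656
C = 1 - 0.7656 = 0.2344 bits/use


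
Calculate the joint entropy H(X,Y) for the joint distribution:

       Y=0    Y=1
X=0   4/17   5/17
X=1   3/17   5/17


H(X,Y) = -Σ p(x,y) log₂ p(x,y)
  p(0,0)=4/17: -0.2353 × log₂(0.2353) = 0.4912
  p(0,1)=5/17: -0.2941 × log₂(0.2941) = 0.5193
  p(1,0)=3/17: -0.1765 × log₂(0.1765) = 0.4416
  p(1,1)=5/17: -0.2941 × log₂(0.2941) = 0.5193
H(X,Y) = 1.9713 bits


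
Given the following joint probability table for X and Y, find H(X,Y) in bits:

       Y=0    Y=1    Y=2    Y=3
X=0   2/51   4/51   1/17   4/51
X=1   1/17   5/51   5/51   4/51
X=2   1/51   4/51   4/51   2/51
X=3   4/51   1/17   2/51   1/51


H(X,Y) = -Σ p(x,y) log₂ p(x,y)
  p(0,0)=2/51: -0.0392 × log₂(0.0392) = 0.1832
  p(0,1)=4/51: -0.0784 × log₂(0.0784) = 0.2880
  p(0,2)=1/17: -0.0588 × log₂(0.0588) = 0.2404
  p(0,3)=4/51: -0.0784 × log₂(0.0784) = 0.2880
  p(1,0)=1/17: -0.0588 × log₂(0.0588) = 0.2404
  p(1,1)=5/51: -0.0980 × log₂(0.0980) = 0.3285
  p(1,2)=5/51: -0.0980 × log₂(0.0980) = 0.3285
  p(1,3)=4/51: -0.0784 × log₂(0.0784) = 0.2880
  p(2,0)=1/51: -0.0196 × log₂(0.0196) = 0.1112
  p(2,1)=4/51: -0.0784 × log₂(0.0784) = 0.2880
  p(2,2)=4/51: -0.0784 × log₂(0.0784) = 0.2880
  p(2,3)=2/51: -0.0392 × log₂(0.0392) = 0.1832
  p(3,0)=4/51: -0.0784 × log₂(0.0784) = 0.2880
  p(3,1)=1/17: -0.0588 × log₂(0.0588) = 0.2404
  p(3,2)=2/51: -0.0392 × log₂(0.0392) = 0.1832
  p(3,3)=1/51: -0.0196 × log₂(0.0196) = 0.1112
H(X,Y) = 3.8786 bits


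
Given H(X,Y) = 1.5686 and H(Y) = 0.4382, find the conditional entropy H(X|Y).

Chain rule: H(X,Y) = H(X|Y) + H(Y)
H(X|Y) = H(X,Y) - H(Y) = 1.5686 - 0.4382 = 1.1304 bits


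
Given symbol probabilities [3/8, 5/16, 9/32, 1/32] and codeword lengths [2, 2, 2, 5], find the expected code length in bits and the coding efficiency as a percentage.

Average length L = Σ p_i × l_i = 2.0938 bits
Entropy H = 1.7260 bits
Efficiency η = H/L × 100% = 82.44%


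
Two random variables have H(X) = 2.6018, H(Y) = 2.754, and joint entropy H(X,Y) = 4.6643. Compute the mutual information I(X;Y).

I(X;Y) = H(X) + H(Y) - H(X,Y)
I(X;Y) = 2.6018 + 2.754 - 4.6643 = 0.6915 bits


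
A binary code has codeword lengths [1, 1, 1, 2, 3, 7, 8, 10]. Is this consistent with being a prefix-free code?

Kraft inequality: Σ 2^(-l_i) ≤ 1 for prefix-free code
Calculating: 2^(-1) + 2^(-1) + 2^(-1) + 2^(-2) + 2^(-3) + 2^(-7) + 2^(-8) + 2^(-10)
= 0.5 + 0.5 + 0.5 + 0.25 + 0.125 + 0.0078125 + 0.00390625 + 0.0009765625
= 1.8877
Since 1.8877 > 1, prefix-free code does not exist


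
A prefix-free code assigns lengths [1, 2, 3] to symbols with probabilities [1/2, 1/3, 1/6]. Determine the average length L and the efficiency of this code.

Average length L = Σ p_i × l_i = 1.6667 bits
Entropy H = 1.4591 bits
Efficiency η = H/L × 100% = 87.55%


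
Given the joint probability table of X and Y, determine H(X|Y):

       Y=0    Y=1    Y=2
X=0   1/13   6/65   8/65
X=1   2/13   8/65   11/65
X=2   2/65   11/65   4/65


H(X|Y) = Σ_y p(y) H(X|Y=y)
  p(Y=0) = 17/65, H(X|Y=0) = 1.3328
  p(Y=1) = 5/13, H(X|Y=1) = 1.5413
  p(Y=2) = 23/65, H(X|Y=2) = 1.4777
H(X|Y) = 0.2615×1.3328 + 0.3846×1.5413 + 0.3538×1.4777 = 1.4643 bits


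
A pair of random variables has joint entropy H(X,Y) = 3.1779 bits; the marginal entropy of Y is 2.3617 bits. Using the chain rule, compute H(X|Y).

Chain rule: H(X,Y) = H(X|Y) + H(Y)
H(X|Y) = H(X,Y) - H(Y) = 3.1779 - 2.3617 = 0.8162 bits


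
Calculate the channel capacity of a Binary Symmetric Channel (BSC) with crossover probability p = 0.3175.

For BSC with error probability p:
C = 1 - H(p) where H(p) is binary entropy
H(0.3175) = -0.3175 × log₂(0.3175) - 0.6825 × log₂(0.6825)
H(p) = 0.9016
C = 1 - 0.9016 = 0.0984 bits/use


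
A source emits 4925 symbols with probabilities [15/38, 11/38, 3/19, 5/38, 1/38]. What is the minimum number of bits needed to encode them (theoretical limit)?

Entropy H = 1.9907 bits/symbol
Minimum bits = H × n = 1.9907 × 4925
= 9803.95 bits


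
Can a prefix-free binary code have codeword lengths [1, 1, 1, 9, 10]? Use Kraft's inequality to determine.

Kraft inequality: Σ 2^(-l_i) ≤ 1 for prefix-free code
Calculating: 2^(-1) + 2^(-1) + 2^(-1) + 2^(-9) + 2^(-10)
= 0.5 + 0.5 + 0.5 + 0.001953125 + 0.0009765625
= 1.5029
Since 1.5029 > 1, prefix-free code does not exist


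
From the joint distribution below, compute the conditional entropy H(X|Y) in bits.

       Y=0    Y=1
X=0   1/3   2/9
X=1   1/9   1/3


H(X|Y) = Σ_y p(y) H(X|Y=y)
  p(Y=0) = 4/9, H(X|Y=0) = 0.8113
  p(Y=1) = 5/9, H(X|Y=1) = 0.9710
H(X|Y) = 0.4444×0.8113 + 0.5556×0.9710 = 0.9000 bits


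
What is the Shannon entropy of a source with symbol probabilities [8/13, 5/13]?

H(X) = -Σ p(x) log₂ p(x)
  -8/13 × log₂(8/13) = 0.4310
  -5/13 × log₂(5/13) = 0.5302
H(X) = 0.9612 bits


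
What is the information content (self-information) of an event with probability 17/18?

Information content I(x) = -log₂(p(x))
I = -log₂(17/18) = -log₂(0.9444)
I = 0.0825 bits


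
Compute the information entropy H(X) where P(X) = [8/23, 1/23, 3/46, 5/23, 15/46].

H(X) = -Σ p(x) log₂ p(x)
  -8/23 × log₂(8/23) = 0.5299
  -1/23 × log₂(1/23) = 0.1967
  -3/46 × log₂(3/46) = 0.2569
  -5/23 × log₂(5/23) = 0.4786
  -15/46 × log₂(15/46) = 0.5272
H(X) = 1.9893 bits


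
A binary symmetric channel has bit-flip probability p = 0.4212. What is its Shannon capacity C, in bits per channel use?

For BSC with error probability p:
C = 1 - H(p) where H(p) is binary entropy
H(0.4212) = -0.4212 × log₂(0.4212) - 0.5788 × log₂(0.5788)
H(p) = 0.9820
C = 1 - 0.9820 = 0.0180 bits/use


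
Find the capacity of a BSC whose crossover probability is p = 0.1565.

For BSC with error probability p:
C = 1 - H(p) where H(p) is binary entropy
H(0.1565) = -0.1565 × log₂(0.1565) - 0.8435 × log₂(0.8435)
H(p) = 0.6259
C = 1 - 0.6259 = 0.3741 bits/use


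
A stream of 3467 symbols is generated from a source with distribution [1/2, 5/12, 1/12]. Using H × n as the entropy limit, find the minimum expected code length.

Entropy H = 1.3250 bits/symbol
Minimum bits = H × n = 1.3250 × 3467
= 4593.81 bits


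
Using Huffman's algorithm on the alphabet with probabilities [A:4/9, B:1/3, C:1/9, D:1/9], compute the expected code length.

Huffman tree construction:
Combine smallest probabilities repeatedly
Resulting codes:
  A: 0 (length 1)
  B: 11 (length 2)
  C: 100 (length 3)
  D: 101 (length 3)
Average length = Σ p(s) × length(s) = 1.7778 bits


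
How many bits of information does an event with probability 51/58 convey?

Information content I(x) = -log₂(p(x))
I = -log₂(51/58) = -log₂(0.8793)
I = 0.1856 bits


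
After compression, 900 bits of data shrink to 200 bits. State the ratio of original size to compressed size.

Compression ratio = Original / Compressed
= 900 / 200 = 4.50:1


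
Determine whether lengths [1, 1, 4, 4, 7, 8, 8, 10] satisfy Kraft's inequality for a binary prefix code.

Kraft inequality: Σ 2^(-l_i) ≤ 1 for prefix-free code
Calculating: 2^(-1) + 2^(-1) + 2^(-4) + 2^(-4) + 2^(-7) + 2^(-8) + 2^(-8) + 2^(-10)
= 0.5 + 0.5 + 0.0625 + 0.0625 + 0.0078125 + 0.00390625 + 0.00390625 + 0.0009765625
= 1.1416
Since 1.1416 > 1, prefix-free code does not exist


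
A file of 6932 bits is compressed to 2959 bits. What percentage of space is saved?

Space savings = (1 - Compressed/Original) × 100%
= (1 - 2959/6932) × 100%
= 57.31%


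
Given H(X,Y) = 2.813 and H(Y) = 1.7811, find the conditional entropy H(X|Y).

Chain rule: H(X,Y) = H(X|Y) + H(Y)
H(X|Y) = H(X,Y) - H(Y) = 2.813 - 1.7811 = 1.0319 bits


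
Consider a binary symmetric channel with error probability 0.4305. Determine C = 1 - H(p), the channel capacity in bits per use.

For BSC with error probability p:
C = 1 - H(p) where H(p) is binary entropy
H(0.4305) = -0.4305 × log₂(0.4305) - 0.5695 × log₂(0.5695)
H(p) = 0.9860
C = 1 - 0.9860 = 0.0140 bits/use


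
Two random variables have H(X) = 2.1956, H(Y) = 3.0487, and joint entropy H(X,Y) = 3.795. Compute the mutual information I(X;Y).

I(X;Y) = H(X) + H(Y) - H(X,Y)
I(X;Y) = 2.1956 + 3.0487 - 3.795 = 1.4493 bits


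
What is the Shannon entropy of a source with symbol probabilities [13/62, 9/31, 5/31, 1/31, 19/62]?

H(X) = -Σ p(x) log₂ p(x)
  -13/62 × log₂(13/62) = 0.4726
  -9/31 × log₂(9/31) = 0.5180
  -5/31 × log₂(5/31) = 0.4246
  -1/31 × log₂(1/31) = 0.1598
  -19/62 × log₂(19/62) = 0.5229
H(X) = 2.0978 bits


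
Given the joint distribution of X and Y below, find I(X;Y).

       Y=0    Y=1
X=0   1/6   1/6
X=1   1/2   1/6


H(X) = 0.9183, H(Y) = 0.9183, H(X,Y) = 1.7925
I(X;Y) = H(X) + H(Y) - H(X,Y) = 0.0441 bits


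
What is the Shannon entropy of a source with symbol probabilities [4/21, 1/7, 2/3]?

H(X) = -Σ p(x) log₂ p(x)
  -4/21 × log₂(4/21) = 0.4557
  -1/7 × log₂(1/7) = 0.4011
  -2/3 × log₂(2/3) = 0.3900
H(X) = 1.2467 bits


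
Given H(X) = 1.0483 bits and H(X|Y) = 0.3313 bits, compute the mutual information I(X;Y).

I(X;Y) = H(X) - H(X|Y)
I(X;Y) = 1.0483 - 0.3313 = 0.717 bits


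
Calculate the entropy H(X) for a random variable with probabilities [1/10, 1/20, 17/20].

H(X) = -Σ p(x) log₂ p(x)
  -1/10 × log₂(1/10) = 0.3322
  -1/20 × log₂(1/20) = 0.2161
  -17/20 × log₂(17/20) = 0.1993
H(X) = 0.7476 bits


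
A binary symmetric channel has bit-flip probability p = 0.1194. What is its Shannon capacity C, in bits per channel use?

For BSC with error probability p:
C = 1 - H(p) where H(p) is binary entropy
H(0.1194) = -0.1194 × log₂(0.1194) - 0.8806 × log₂(0.8806)
H(p) = 0.5276
C = 1 - 0.5276 = 0.4724 bits/use


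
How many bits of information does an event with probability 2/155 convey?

Information content I(x) = -log₂(p(x))
I = -log₂(2/155) = -log₂(0.0129)
I = 6.2761 bits


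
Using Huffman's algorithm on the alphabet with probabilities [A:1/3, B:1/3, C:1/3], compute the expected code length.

Huffman tree construction:
Combine smallest probabilities repeatedly
Resulting codes:
  A: 10 (length 2)
  B: 11 (length 2)
  C: 0 (length 1)
Average length = Σ p(s) × length(s) = 1.6667 bits


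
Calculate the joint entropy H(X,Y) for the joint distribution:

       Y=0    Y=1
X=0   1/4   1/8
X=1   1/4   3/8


H(X,Y) = -Σ p(x,y) log₂ p(x,y)
  p(0,0)=1/4: -0.2500 × log₂(0.2500) = 0.5000
  p(0,1)=1/8: -0.1250 × log₂(0.1250) = 0.3750
  p(1,0)=1/4: -0.2500 × log₂(0.2500) = 0.5000
  p(1,1)=3/8: -0.3750 × log₂(0.3750) = 0.5306
H(X,Y) = 1.9056 bits


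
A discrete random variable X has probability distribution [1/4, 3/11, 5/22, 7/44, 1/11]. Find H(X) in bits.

H(X) = -Σ p(x) log₂ p(x)
  -1/4 × log₂(1/4) = 0.5000
  -3/11 × log₂(3/11) = 0.5112
  -5/22 × log₂(5/22) = 0.4858
  -7/44 × log₂(7/44) = 0.4219
  -1/11 × log₂(1/11) = 0.3145
H(X) = 2.2334 bits


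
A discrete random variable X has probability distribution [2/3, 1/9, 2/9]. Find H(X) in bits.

H(X) = -Σ p(x) log₂ p(x)
  -2/3 × log₂(2/3) = 0.3900
  -1/9 × log₂(1/9) = 0.3522
  -2/9 × log₂(2/9) = 0.4822
H(X) = 1.2244 bits


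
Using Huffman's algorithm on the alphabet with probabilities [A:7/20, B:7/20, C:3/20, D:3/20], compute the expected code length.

Huffman tree construction:
Combine smallest probabilities repeatedly
Resulting codes:
  A: 11 (length 2)
  B: 0 (length 1)
  C: 100 (length 3)
  D: 101 (length 3)
Average length = Σ p(s) × length(s) = 1.9500 bits


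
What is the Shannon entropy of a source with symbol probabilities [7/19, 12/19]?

H(X) = -Σ p(x) log₂ p(x)
  -7/19 × log₂(7/19) = 0.5307
  -12/19 × log₂(12/19) = 0.4187
H(X) = 0.9495 bits


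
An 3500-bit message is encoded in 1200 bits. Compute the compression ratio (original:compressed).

Compression ratio = Original / Compressed
= 3500 / 1200 = 2.92:1


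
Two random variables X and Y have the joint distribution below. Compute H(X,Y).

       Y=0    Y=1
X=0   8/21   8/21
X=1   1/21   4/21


H(X,Y) = -Σ p(x,y) log₂ p(x,y)
  p(0,0)=8/21: -0.3810 × log₂(0.3810) = 0.5304
  p(0,1)=8/21: -0.3810 × log₂(0.3810) = 0.5304
  p(1,0)=1/21: -0.0476 × log₂(0.0476) = 0.2092
  p(1,1)=4/21: -0.1905 × log₂(0.1905) = 0.4557
H(X,Y) = 1.7257 bits


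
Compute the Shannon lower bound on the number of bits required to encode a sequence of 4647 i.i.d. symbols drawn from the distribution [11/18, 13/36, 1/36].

Entropy H = 1.1084 bits/symbol
Minimum bits = H × n = 1.1084 × 4647
= 5150.95 bits


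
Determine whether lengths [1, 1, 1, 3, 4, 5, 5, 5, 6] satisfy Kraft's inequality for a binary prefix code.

Kraft inequality: Σ 2^(-l_i) ≤ 1 for prefix-free code
Calculating: 2^(-1) + 2^(-1) + 2^(-1) + 2^(-3) + 2^(-4) + 2^(-5) + 2^(-5) + 2^(-5) + 2^(-6)
= 0.5 + 0.5 + 0.5 + 0.125 + 0.0625 + 0.03125 + 0.03125 + 0.03125 + 0.015625
= 1.7969
Since 1.7969 > 1, prefix-free code does not exist


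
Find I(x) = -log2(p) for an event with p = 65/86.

Information content I(x) = -log₂(p(x))
I = -log₂(65/86) = -log₂(0.7558)
I = 0.4039 bits


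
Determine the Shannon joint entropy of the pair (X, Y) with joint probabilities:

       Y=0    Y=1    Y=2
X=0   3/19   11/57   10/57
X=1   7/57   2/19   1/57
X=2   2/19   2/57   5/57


H(X,Y) = -Σ p(x,y) log₂ p(x,y)
  p(0,0)=3/19: -0.1579 × log₂(0.1579) = 0.4205
  p(0,1)=11/57: -0.1930 × log₂(0.1930) = 0.4580
  p(0,2)=10/57: -0.1754 × log₂(0.1754) = 0.4405
  p(1,0)=7/57: -0.1228 × log₂(0.1228) = 0.3716
  p(1,1)=2/19: -0.1053 × log₂(0.1053) = 0.3419
  p(1,2)=1/57: -0.0175 × log₂(0.0175) = 0.1023
  p(2,0)=2/19: -0.1053 × log₂(0.1053) = 0.3419
  p(2,1)=2/57: -0.0351 × log₂(0.0351) = 0.1696
  p(2,2)=5/57: -0.0877 × log₂(0.0877) = 0.3080
H(X,Y) = 2.9542 bits


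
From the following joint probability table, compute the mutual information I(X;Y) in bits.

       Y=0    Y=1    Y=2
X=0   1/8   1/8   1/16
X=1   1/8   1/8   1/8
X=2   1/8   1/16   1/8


H(X) = 1.5794, H(Y) = 1.5794, H(X,Y) = 3.1250
I(X;Y) = H(X) + H(Y) - H(X,Y) = 0.0339 bits


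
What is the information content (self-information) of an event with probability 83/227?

Information content I(x) = -log₂(p(x))
I = -log₂(83/227) = -log₂(0.3656)
I = 1.4515 bits


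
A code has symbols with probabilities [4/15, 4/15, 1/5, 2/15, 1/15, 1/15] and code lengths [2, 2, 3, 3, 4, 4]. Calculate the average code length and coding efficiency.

Average length L = Σ p_i × l_i = 2.6000 bits
Entropy H = 2.3899 bits
Efficiency η = H/L × 100% = 91.92%


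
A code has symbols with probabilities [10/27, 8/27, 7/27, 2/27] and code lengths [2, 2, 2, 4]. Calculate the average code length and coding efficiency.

Average length L = Σ p_i × l_i = 2.1481 bits
Entropy H = 1.8337 bits
Efficiency η = H/L × 100% = 85.36%


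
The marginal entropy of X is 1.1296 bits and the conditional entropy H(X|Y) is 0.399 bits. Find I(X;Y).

I(X;Y) = H(X) - H(X|Y)
I(X;Y) = 1.1296 - 0.399 = 0.7306 bits


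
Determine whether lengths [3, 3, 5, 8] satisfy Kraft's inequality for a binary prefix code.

Kraft inequality: Σ 2^(-l_i) ≤ 1 for prefix-free code
Calculating: 2^(-3) + 2^(-3) + 2^(-5) + 2^(-8)
= 0.125 + 0.125 + 0.03125 + 0.00390625
= 0.2852
Since 0.2852 ≤ 1, prefix-free code exists


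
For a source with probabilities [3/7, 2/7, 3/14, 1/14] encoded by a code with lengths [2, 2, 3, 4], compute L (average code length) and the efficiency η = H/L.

Average length L = Σ p_i × l_i = 2.3571 bits
Entropy H = 1.7885 bits
Efficiency η = H/L × 100% = 75.87%


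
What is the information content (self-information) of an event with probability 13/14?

Information content I(x) = -log₂(p(x))
I = -log₂(13/14) = -log₂(0.9286)
I = 0.1069 bits


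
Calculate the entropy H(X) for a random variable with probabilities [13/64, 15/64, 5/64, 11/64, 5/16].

H(X) = -Σ p(x) log₂ p(x)
  -13/64 × log₂(13/64) = 0.4671
  -15/64 × log₂(15/64) = 0.4906
  -5/64 × log₂(5/64) = 0.2873
  -11/64 × log₂(11/64) = 0.4367
  -5/16 × log₂(5/16) = 0.5244
H(X) = 2.2061 bits


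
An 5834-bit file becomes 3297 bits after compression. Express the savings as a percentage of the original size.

Space savings = (1 - Compressed/Original) × 100%
= (1 - 3297/5834) × 100%
= 43.49%


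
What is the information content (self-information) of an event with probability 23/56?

Information content I(x) = -log₂(p(x))
I = -log₂(23/56) = -log₂(0.4107)
I = 1.2838 bits


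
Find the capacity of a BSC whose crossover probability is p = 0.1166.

For BSC with error probability p:
C = 1 - H(p) where H(p) is binary entropy
H(0.1166) = -0.1166 × log₂(0.1166) - 0.8834 × log₂(0.8834)
H(p) = 0.5195
C = 1 - 0.5195 = 0.4805 bits/use


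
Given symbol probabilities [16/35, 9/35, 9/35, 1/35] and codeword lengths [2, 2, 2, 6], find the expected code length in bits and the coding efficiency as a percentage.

Average length L = Σ p_i × l_i = 2.1143 bits
Entropy H = 1.6705 bits
Efficiency η = H/L × 100% = 79.01%


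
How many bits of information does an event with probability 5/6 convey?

Information content I(x) = -log₂(p(x))
I = -log₂(5/6) = -log₂(0.8333)
I = 0.2630 bits


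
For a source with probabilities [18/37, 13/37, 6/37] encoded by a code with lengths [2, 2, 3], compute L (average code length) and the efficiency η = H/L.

Average length L = Σ p_i × l_i = 2.1622 bits
Entropy H = 1.4615 bits
Efficiency η = H/L × 100% = 67.59%


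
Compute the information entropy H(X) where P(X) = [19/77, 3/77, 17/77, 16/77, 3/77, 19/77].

H(X) = -Σ p(x) log₂ p(x)
  -19/77 × log₂(19/77) = 0.4982
  -3/77 × log₂(3/77) = 0.1824
  -17/77 × log₂(17/77) = 0.4811
  -16/77 × log₂(16/77) = 0.4710
  -3/77 × log₂(3/77) = 0.1824
  -19/77 × log₂(19/77) = 0.4982
H(X) = 2.3133 bits


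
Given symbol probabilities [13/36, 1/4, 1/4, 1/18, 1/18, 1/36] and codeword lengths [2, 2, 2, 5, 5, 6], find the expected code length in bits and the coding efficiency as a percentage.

Average length L = Σ p_i × l_i = 2.4444 bits
Entropy H = 2.1376 bits
Efficiency η = H/L × 100% = 87.45%


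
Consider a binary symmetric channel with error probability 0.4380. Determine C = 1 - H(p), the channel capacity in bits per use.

For BSC with error probability p:
C = 1 - H(p) where H(p) is binary entropy
H(0.4380) = -0.4380 × log₂(0.4380) - 0.5620 × log₂(0.5620)
H(p) = 0.9889
C = 1 - 0.9889 = 0.0111 bits/use


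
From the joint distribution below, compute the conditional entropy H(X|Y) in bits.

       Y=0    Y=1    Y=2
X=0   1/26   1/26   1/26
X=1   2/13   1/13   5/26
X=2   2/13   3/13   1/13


H(X|Y) = Σ_y p(y) H(X|Y=y)
  p(Y=0) = 9/26, H(X|Y=0) = 1.3921
  p(Y=1) = 9/26, H(X|Y=1) = 1.2244
  p(Y=2) = 4/13, H(X|Y=2) = 1.2988
H(X|Y) = 0.3462×1.3921 + 0.3462×1.2244 + 0.3077×1.2988 = 1.3054 bits


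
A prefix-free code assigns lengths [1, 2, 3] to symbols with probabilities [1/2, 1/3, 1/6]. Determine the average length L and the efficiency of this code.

Average length L = Σ p_i × l_i = 1.6667 bits
Entropy H = 1.4591 bits
Efficiency η = H/L × 100% = 87.55%


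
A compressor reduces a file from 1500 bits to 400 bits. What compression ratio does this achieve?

Compression ratio = Original / Compressed
= 1500 / 400 = 3.75:1


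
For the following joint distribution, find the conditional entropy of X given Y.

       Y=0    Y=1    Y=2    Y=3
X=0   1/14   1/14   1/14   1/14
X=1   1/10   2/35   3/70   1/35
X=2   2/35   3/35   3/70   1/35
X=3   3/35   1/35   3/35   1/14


H(X|Y) = Σ_y p(y) H(X|Y=y)
  p(Y=0) = 11/35, H(X|Y=0) = 1.9698
  p(Y=1) = 17/70, H(X|Y=1) = 1.9040
  p(Y=2) = 17/70, H(X|Y=2) = 1.9328
  p(Y=3) = 1/5, H(X|Y=3) = 1.8631
H(X|Y) = 0.3143×1.9698 + 0.2429×1.9040 + 0.2429×1.9328 + 0.2000×1.8631 = 1.9235 bits


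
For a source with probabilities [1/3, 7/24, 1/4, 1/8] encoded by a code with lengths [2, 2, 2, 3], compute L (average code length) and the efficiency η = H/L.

Average length L = Σ p_i × l_i = 2.1250 bits
Entropy H = 1.9218 bits
Efficiency η = H/L × 100% = 90.44%


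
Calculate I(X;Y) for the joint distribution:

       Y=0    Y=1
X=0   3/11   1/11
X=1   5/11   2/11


H(X) = 0.9457, H(Y) = 0.8454, H(X,Y) = 1.7899
I(X;Y) = H(X) + H(Y) - H(X,Y) = 0.0011 bits


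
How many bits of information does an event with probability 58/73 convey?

Information content I(x) = -log₂(p(x))
I = -log₂(58/73) = -log₂(0.7945)
I = 0.3318 bits


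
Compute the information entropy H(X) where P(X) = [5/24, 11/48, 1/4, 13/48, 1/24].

H(X) = -Σ p(x) log₂ p(x)
  -5/24 × log₂(5/24) = 0.4715
  -11/48 × log₂(11/48) = 0.4871
  -1/4 × log₂(1/4) = 0.5000
  -13/48 × log₂(13/48) = 0.5104
  -1/24 × log₂(1/24) = 0.1910
H(X) = 2.1600 bits


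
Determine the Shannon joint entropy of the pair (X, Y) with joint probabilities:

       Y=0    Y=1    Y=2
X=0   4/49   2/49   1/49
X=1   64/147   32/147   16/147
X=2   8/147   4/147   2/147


H(X,Y) = -Σ p(x,y) log₂ p(x,y)
  p(0,0)=4/49: -0.0816 × log₂(0.0816) = 0.2951
  p(0,1)=2/49: -0.0408 × log₂(0.0408) = 0.1884
  p(0,2)=1/49: -0.0204 × log₂(0.0204) = 0.1146
  p(1,0)=64/147: -0.4354 × log₂(0.4354) = 0.5223
  p(1,1)=32/147: -0.2177 × log₂(0.2177) = 0.4788
  p(1,2)=16/147: -0.1088 × log₂(0.1088) = 0.3483
  p(2,0)=8/147: -0.0544 × log₂(0.0544) = 0.2286
  p(2,1)=4/147: -0.0272 × log₂(0.0272) = 0.1415
  p(2,2)=2/147: -0.0136 × log₂(0.0136) = 0.0843
H(X,Y) = 2.4018 bits


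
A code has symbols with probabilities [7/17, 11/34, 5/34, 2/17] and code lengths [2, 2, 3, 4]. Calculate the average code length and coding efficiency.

Average length L = Σ p_i × l_i = 2.3824 bits
Entropy H = 1.8237 bits
Efficiency η = H/L × 100% = 76.55%


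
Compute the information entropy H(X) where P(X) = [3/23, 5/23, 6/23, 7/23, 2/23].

H(X) = -Σ p(x) log₂ p(x)
  -3/23 × log₂(3/23) = 0.3833
  -5/23 × log₂(5/23) = 0.4786
  -6/23 × log₂(6/23) = 0.5057
  -7/23 × log₂(7/23) = 0.5223
  -2/23 × log₂(2/23) = 0.3064
H(X) = 2.1964 bits


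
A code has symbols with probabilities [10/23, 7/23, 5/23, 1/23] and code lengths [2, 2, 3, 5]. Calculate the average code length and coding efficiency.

Average length L = Σ p_i × l_i = 2.3478 bits
Entropy H = 1.7201 bits
Efficiency η = H/L × 100% = 73.26%


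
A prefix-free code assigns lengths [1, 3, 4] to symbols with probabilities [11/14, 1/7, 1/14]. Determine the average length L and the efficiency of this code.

Average length L = Σ p_i × l_i = 1.5000 bits
Entropy H = 0.9464 bits
Efficiency η = H/L × 100% = 63.09%


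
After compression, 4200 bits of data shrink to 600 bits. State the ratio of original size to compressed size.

Compression ratio = Original / Compressed
= 4200 / 600 = 7.00:1


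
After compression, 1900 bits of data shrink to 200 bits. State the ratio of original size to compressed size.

Compression ratio = Original / Compressed
= 1900 / 200 = 9.50:1


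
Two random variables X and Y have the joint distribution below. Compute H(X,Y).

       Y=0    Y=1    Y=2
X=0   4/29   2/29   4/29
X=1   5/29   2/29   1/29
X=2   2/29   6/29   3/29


H(X,Y) = -Σ p(x,y) log₂ p(x,y)
  p(0,0)=4/29: -0.1379 × log₂(0.1379) = 0.3942
  p(0,1)=2/29: -0.0690 × log₂(0.0690) = 0.2661
  p(0,2)=4/29: -0.1379 × log₂(0.1379) = 0.3942
  p(1,0)=5/29: -0.1724 × log₂(0.1724) = 0.4373
  p(1,1)=2/29: -0.0690 × log₂(0.0690) = 0.2661
  p(1,2)=1/29: -0.0345 × log₂(0.0345) = 0.1675
  p(2,0)=2/29: -0.0690 × log₂(0.0690) = 0.2661
  p(2,1)=6/29: -0.2069 × log₂(0.2069) = 0.4703
  p(2,2)=3/29: -0.1034 × log₂(0.1034) = 0.3386
H(X,Y) = 3.0002 bits


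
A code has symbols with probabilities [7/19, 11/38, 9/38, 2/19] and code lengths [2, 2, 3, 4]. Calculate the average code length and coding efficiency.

Average length L = Σ p_i × l_i = 2.4474 bits
Entropy H = 1.8825 bits
Efficiency η = H/L × 100% = 76.92%


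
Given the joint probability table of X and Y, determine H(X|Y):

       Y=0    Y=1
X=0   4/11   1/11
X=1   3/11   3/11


H(X|Y) = Σ_y p(y) H(X|Y=y)
  p(Y=0) = 7/11, H(X|Y=0) = 0.9852
  p(Y=1) = 4/11, H(X|Y=1) = 0.8113
H(X|Y) = 0.6364×0.9852 + 0.3636×0.8113 = 0.9220 bits


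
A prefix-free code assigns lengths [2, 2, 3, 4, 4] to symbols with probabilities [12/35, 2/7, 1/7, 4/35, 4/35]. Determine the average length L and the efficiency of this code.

Average length L = Σ p_i × l_i = 2.6000 bits
Entropy H = 2.1622 bits
Efficiency η = H/L × 100% = 83.16%


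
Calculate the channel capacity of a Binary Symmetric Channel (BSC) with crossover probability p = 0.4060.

For BSC with error probability p:
C = 1 - H(p) where H(p) is binary entropy
H(0.4060) = -0.4060 × log₂(0.4060) - 0.5940 × log₂(0.5940)
H(p) = 0.9744
C = 1 - 0.9744 = 0.0256 bits/use


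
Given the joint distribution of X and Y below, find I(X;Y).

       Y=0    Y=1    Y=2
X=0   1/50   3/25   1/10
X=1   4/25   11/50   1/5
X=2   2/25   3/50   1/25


H(X) = 1.3952, H(Y) = 1.5632, H(X,Y) = 2.9009
I(X;Y) = H(X) + H(Y) - H(X,Y) = 0.0576 bits


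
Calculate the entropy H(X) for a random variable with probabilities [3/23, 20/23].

H(X) = -Σ p(x) log₂ p(x)
  -3/23 × log₂(3/23) = 0.3833
  -20/23 × log₂(20/23) = 0.1753
H(X) = 0.5586 bits


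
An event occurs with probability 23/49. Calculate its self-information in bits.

Information content I(x) = -log₂(p(x))
I = -log₂(23/49) = -log₂(0.4694)
I = 1.0911 bits


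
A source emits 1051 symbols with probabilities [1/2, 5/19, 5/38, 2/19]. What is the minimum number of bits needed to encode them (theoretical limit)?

Entropy H = 1.7337 bits/symbol
Minimum bits = H × n = 1.7337 × 1051
= 1822.15 bits


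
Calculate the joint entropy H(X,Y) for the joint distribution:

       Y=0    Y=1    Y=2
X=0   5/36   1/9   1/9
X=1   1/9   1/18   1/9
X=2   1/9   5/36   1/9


H(X,Y) = -Σ p(x,y) log₂ p(x,y)
  p(0,0)=5/36: -0.1389 × log₂(0.1389) = 0.3956
  p(0,1)=1/9: -0.1111 × log₂(0.1111) = 0.3522
  p(0,2)=1/9: -0.1111 × log₂(0.1111) = 0.3522
  p(1,0)=1/9: -0.1111 × log₂(0.1111) = 0.3522
  p(1,1)=1/18: -0.0556 × log₂(0.0556) = 0.2317
  p(1,2)=1/9: -0.1111 × log₂(0.1111) = 0.3522
  p(2,0)=1/9: -0.1111 × log₂(0.1111) = 0.3522
  p(2,1)=5/36: -0.1389 × log₂(0.1389) = 0.3956
  p(2,2)=1/9: -0.1111 × log₂(0.1111) = 0.3522
H(X,Y) = 3.1361 bits


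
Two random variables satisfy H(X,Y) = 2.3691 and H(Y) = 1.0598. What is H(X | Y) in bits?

Chain rule: H(X,Y) = H(X|Y) + H(Y)
H(X|Y) = H(X,Y) - H(Y) = 2.3691 - 1.0598 = 1.3093 bits
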